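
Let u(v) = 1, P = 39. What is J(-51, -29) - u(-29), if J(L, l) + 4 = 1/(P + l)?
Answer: -49/10 ≈ -4.9000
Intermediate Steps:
J(L, l) = -4 + 1/(39 + l)
J(-51, -29) - u(-29) = (-155 - 4*(-29))/(39 - 29) - 1*1 = (-155 + 116)/10 - 1 = (1/10)*(-39) - 1 = -39/10 - 1 = -49/10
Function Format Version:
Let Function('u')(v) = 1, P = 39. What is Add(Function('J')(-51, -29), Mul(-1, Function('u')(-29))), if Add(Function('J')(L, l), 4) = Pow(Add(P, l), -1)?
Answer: Rational(-49, 10) ≈ -4.9000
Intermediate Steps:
Function('J')(L, l) = Add(-4, Pow(Add(39, l), -1))
Add(Function('J')(-51, -29), Mul(-1, Function('u')(-29))) = Add(Mul(Pow(Add(39, -29), -1), Add(-155, Mul(-4, -29))), Mul(-1, 1)) = Add(Mul(Pow(10, -1), Add(-155, 116)), -1) = Add(Mul(Rational(1, 10), -39), -1) = Add(Rational(-39, 10), -1) = Rational(-49, 10)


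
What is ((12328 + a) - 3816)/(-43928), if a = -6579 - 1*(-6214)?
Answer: -8147/43928 ≈ -0.18546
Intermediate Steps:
a = -365 (a = -6579 + 6214 = -365)
((12328 + a) - 3816)/(-43928) = ((12328 - 365) - 3816)/(-43928) = (11963 - 3816)*(-1/43928) = 8147*(-1/43928) = -8147/43928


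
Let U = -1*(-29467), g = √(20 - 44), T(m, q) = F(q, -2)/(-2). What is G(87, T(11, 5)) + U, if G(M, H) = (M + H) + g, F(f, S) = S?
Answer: 29555 + 2*I*√6 ≈ 29555.0 + 4.899*I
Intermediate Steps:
T(m, q) = 1 (T(m, q) = -2/(-2) = -2*(-½) = 1)
g = 2*I*√6 (g = √(-24) = 2*I*√6 ≈ 4.899*I)
G(M, H) = H + M + 2*I*√6 (G(M, H) = (M + H) + 2*I*√6 = (H + M) + 2*I*√6 = H + M + 2*I*√6)
U = 29467
G(87, T(11, 5)) + U = (1 + 87 + 2*I*√6) + 29467 = (88 + 2*I*√6) + 29467 = 29555 + 2*I*√6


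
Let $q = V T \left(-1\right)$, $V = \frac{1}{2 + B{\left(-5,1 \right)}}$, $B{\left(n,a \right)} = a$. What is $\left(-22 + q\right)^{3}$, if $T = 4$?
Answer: $- \frac{343000}{27} \approx -12704.0$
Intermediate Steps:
$V = \frac{1}{3}$ ($V = \frac{1}{2 + 1} = \frac{1}{3} \approx 0.33333$)
$q = - \frac{4}{3}$ ($q = \frac{1}{3} \cdot 4 \left(-1\right) = \frac{4}{3} \left(-1\right) = - \frac{4}{3} \approx -1.3333$)
$\left(-22 + q\right)^{3} = \left(-22 - \frac{4}{3}\right)^{3} = \left(- \frac{70}{3}\right)^{3} = - \frac{343000}{27}$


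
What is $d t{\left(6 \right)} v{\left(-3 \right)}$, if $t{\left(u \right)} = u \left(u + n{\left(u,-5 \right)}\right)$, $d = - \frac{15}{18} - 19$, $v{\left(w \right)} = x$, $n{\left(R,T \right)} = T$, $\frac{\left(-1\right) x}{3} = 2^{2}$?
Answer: $1428$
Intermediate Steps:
$x = -12$ ($x = - 3 \cdot 2^{2} = \left(-3\right) 4 = -12$)
$v{\left(w \right)} = -12$
$d = - \frac{119}{6}$ ($d = \left(-15\right) \frac{1}{18} - 19 = - \frac{5}{6} - 19 = - \frac{119}{6} \approx -19.833$)
$t{\left(u \right)} = u \left(-5 + u\right)$ ($t{\left(u \right)} = u \left(u - 5\right) = u \left(-5 + u\right)$)
$d t{\left(6 \right)} v{\left(-3 \right)} = - \frac{119 \cdot 6 \left(-5 + 6\right)}{6} \left(-12\right) = - \frac{119 \cdot 6 \cdot 1}{6} \left(-12\right) = \left(- \frac{119}{6}\right) 6 \left(-12\right) = \left(-119\right) \left(-12\right) = 1428$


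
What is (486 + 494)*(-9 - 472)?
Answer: -471380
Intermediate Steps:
(486 + 494)*(-9 - 472) = 980*(-481) = -471380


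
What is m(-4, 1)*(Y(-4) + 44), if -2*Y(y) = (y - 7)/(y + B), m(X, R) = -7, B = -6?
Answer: -6083/20 ≈ -304.15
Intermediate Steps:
Y(y) = -(-7 + y)/(2*(-6 + y)) (Y(y) = -(y - 7)/(2*(y - 6)) = -(-7 + y)/(2*(-6 + y)))
m(-4, 1)*(Y(-4) + 44) = -7*((7 - 1*(-4))/(2*(-6 - 4)) + 44) = -7*((½)*(7 + 4)/(-10) + 44) = -7*((½)*(-⅒)*11 + 44) = -7*(-11/20 + 44) = -7*869/20 = -6083/20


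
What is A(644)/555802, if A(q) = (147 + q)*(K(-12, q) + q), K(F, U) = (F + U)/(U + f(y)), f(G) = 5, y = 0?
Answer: 165551554/180357749 ≈ 0.91791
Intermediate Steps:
K(F, U) = (F + U)/(5 + U) (K(F, U) = (F + U)/(U + 5) = (F + U)/(5 + U))
A(q) = (147 + q)*(q + (-12 + q)/(5 + q)) (A(q) = (147 + q)*((-12 + q)/(5 + q) + q) = (147 + q)*(q + (-12 + q)/(5 + q)))
A(644)/555802 = ((-1764 + 644**3 + 153*644**2 + 870*644)/(5 + 644))/555802 = ((-1764 + 267089984 + 153*414736 + 560280)/649)*(1/555802) = ((-1764 + 267089984 + 63454608 + 560280)/649)*(1/555802) = ((1/649)*331103108)*(1/555802) = (331103108/649)*(1/555802) = 165551554/180357749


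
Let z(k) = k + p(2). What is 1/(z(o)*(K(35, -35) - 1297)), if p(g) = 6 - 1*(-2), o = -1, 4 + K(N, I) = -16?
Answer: -1/9219 ≈ -0.00010847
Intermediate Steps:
K(N, I) = -20 (K(N, I) = -4 - 16 = -20)
p(g) = 8 (p(g) = 6 + 2 = 8)
z(k) = 8 + k (z(k) = k + 8 = 8 + k)
1/(z(o)*(K(35, -35) - 1297)) = 1/((8 - 1)*(-20 - 1297)) = 1/(7*(-1317)) = 1/(-9219) = -1/9219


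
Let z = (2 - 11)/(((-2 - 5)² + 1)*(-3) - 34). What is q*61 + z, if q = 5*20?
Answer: 1122409/184 ≈ 6100.0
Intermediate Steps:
q = 100
z = 9/184 (z = -9/(((-7)² + 1)*(-3) - 34) = -9/((49 + 1)*(-3) - 34) = -9/(50*(-3) - 34) = -9/(-150 - 34) = -9/(-184) = -9*(-1/184) = 9/184 ≈ 0.048913)
q*61 + z = 100*61 + 9/184 = 6100 + 9/184 = 1122409/184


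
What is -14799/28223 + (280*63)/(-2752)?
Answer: -67322571/9708712 ≈ -6.9342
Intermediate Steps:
-14799/28223 + (280*63)/(-2752) = -14799*1/28223 + 17640*(-1/2752) = -14799/28223 - 2205/344 = -67322571/9708712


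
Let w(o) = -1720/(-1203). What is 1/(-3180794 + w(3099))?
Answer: -1203/3826493462 ≈ -3.1439e-7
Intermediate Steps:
w(o) = 1720/1203 (w(o) = -1720*(-1/1203) = 1720/1203)
1/(-3180794 + w(3099)) = 1/(-3180794 + 1720/1203) = 1/(-3826493462/1203) = -1203/3826493462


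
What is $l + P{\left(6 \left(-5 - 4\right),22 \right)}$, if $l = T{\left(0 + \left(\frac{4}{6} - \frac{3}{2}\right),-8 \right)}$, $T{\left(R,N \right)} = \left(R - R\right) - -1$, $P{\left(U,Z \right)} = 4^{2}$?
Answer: $17$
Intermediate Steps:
$P{\left(U,Z \right)} = 16$
$T{\left(R,N \right)} = 1$ ($T{\left(R,N \right)} = 0 + 1 = 1$)
$l = 1$
$l + P{\left(6 \left(-5 - 4\right),22 \right)} = 1 + 16 = 17$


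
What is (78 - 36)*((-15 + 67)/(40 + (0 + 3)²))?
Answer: 312/7 ≈ 44.571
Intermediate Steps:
(78 - 36)*((-15 + 67)/(40 + (0 + 3)²)) = 42*(52/(40 + 3²)) = 42*(52/(40 + 9)) = 42*(52/49) = 312/7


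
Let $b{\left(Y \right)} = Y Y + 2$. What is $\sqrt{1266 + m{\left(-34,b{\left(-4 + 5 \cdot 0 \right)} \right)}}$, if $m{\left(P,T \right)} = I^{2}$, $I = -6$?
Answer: $\sqrt{1302} \approx 36.083$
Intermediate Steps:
$b{\left(Y \right)} = 2 + Y^{2}$ ($b{\left(Y \right)} = Y^{2} + 2 = 2 + Y^{2}$)
$m{\left(P,T \right)} = 36$ ($m{\left(P,T \right)} = \left(-6\right)^{2} = 36$)
$\sqrt{1266 + m{\left(-34,b{\left(-4 + 5 \cdot 0 \right)} \right)}} = \sqrt{1266 + 36} = \sqrt{1302}$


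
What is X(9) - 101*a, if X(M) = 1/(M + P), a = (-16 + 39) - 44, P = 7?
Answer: 33937/16 ≈ 2121.1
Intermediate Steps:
a = -21 (a = 23 - 44 = -21)
X(M) = 1/(7 + M) (X(M) = 1/(M + 7) = 1/(7 + M))
X(9) - 101*a = 1/(7 + 9) - 101*(-21) = 1/16 + 2121 = 33937/16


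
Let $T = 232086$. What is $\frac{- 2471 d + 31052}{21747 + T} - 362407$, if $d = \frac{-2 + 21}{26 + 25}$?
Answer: $- \frac{4691532120878}{12945483} \approx -3.6241 \cdot 10^{5}$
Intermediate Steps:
$d = \frac{19}{51} \approx 0.37255$
$\frac{- 2471 d + 31052}{21747 + T} - 362407 = \frac{\left(-2471\right) \frac{19}{51} + 31052}{21747 + 232086} - 362407 = \frac{- \frac{46949}{51} + 31052}{253833} - 362407 = \frac{1536703}{51} \cdot \frac{1}{253833} - 362407 = \frac{1536703}{12945483} - 362407 = - \frac{4691532120878}{12945483}$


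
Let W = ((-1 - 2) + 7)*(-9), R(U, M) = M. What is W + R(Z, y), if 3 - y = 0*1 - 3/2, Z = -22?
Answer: -63/2 ≈ -31.500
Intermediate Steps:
y = 9/2 (y = 3 - (0*1 - 3/2) = 3 - (0 - 3*½) = 3 - (0 - 3/2) = 3 - 1*(-3/2) = 3 + 3/2 = 9/2 ≈ 4.5000)
W = -36 (W = (-3 + 7)*(-9) = 4*(-9) = -36)
W + R(Z, y) = -36 + 9/2 = -63/2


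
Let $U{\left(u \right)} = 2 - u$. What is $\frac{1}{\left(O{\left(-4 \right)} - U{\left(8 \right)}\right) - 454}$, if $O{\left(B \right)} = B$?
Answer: $- \frac{1}{452} \approx -0.0022124$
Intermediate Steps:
$\frac{1}{\left(O{\left(-4 \right)} - U{\left(8 \right)}\right) - 454} = \frac{1}{\left(-4 - \left(2 - 8\right)\right) - 454} = \frac{1}{\left(-4 - -6\right) - 454} = \frac{1}{\left(-4 + 6\right) - 454} = \frac{1}{2 - 454} = \frac{1}{-452} = - \frac{1}{452}$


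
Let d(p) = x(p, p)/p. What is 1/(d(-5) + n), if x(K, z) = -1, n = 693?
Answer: 5/3466 ≈ 0.0014426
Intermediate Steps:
d(p) = -1/p
1/(d(-5) + n) = 1/(-1/(-5) + 693) = 1/(-1*(-⅕) + 693) = 1/(⅕ + 693) = 1/(3466/5) = 5/3466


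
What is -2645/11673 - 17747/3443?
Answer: -216267466/40190139 ≈ -5.3811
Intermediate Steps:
-2645/11673 - 17747/3443 = -216267466/40190139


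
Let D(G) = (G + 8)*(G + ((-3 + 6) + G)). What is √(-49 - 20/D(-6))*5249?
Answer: 5249*I*√431/3 ≈ 36324.0*I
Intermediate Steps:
D(G) = (3 + 2*G)*(8 + G) (D(G) = (8 + G)*(G + (3 + G)) = (8 + G)*(3 + 2*G) = (3 + 2*G)*(8 + G))
√(-49 - 20/D(-6))*5249 = √(-49 - 20/(24 + 2*(-6)² + 19*(-6)))*5249 = √(-49 - 20/(24 + 2*36 - 114))*5249 = √(-49 - 20/(24 + 72 - 114))*5249 = √(-49 - 20/(-18))*5249 = √(-49 - 20*(-1)/18)*5249 = √(-49 - 1*(-10/9))*5249 = √(-49 + 10/9)*5249 = √(-431/9)*5249 = (I*√431/3)*5249 = 5249*I*√431/3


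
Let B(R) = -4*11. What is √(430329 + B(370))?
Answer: √430285 ≈ 655.96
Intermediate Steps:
B(R) = -44
√(430329 + B(370)) = √(430329 - 44) = √430285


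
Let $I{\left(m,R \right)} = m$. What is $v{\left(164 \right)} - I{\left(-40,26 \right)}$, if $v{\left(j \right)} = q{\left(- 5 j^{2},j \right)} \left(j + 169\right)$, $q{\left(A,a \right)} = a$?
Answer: $54652$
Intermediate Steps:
$v{\left(j \right)} = j \left(169 + j\right)$ ($v{\left(j \right)} = j \left(j + 169\right) = j \left(169 + j\right)$)
$v{\left(164 \right)} - I{\left(-40,26 \right)} = 164 \left(169 + 164\right) - -40 = 164 \cdot 333 + 40 = 54612 + 40 = 54652$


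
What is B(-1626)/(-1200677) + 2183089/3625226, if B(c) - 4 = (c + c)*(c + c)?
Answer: -35717421813555/4352725478002 ≈ -8.2058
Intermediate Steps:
B(c) = 4 + 4*c² (B(c) = 4 + (c + c)*(c + c) = 4 + (2*c)*(2*c) = 4 + 4*c²)
B(-1626)/(-1200677) + 2183089/3625226 = (4 + 4*(-1626)²)/(-1200677) + 2183089/3625226 = (4 + 4*2643876)*(-1/1200677) + 2183089*(1/3625226) = (4 + 10575504)*(-1/1200677) + 2183089/3625226 = 10575508*(-1/1200677) + 2183089/3625226 = -10575508/1200677 + 2183089/3625226 = -35717421813555/4352725478002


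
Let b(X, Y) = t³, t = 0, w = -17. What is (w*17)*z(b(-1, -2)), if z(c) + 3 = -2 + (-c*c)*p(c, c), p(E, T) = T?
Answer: 1445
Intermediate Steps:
b(X, Y) = 0 (b(X, Y) = 0³ = 0)
z(c) = -5 - c³ (z(c) = -3 + (-2 + (-c*c)*c) = -3 + (-2 + (-c²)*c) = -3 + (-2 - c³) = -5 - c³)
(w*17)*z(b(-1, -2)) = (-17*17)*(-5 - 1*0³) = -289*(-5 - 1*0) = -289*(-5 + 0) = -289*(-5) = 1445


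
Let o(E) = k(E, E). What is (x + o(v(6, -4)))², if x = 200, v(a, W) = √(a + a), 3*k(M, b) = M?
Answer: 120004/3 + 800*√3/3 ≈ 40463.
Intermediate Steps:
k(M, b) = M/3
v(a, W) = √2*√a (v(a, W) = √(2*a) = √2*√a)
o(E) = E/3
(x + o(v(6, -4)))² = (200 + (√2*√6)/3)² = (200 + (2*√3)/3)² = (200 + 2*√3/3)²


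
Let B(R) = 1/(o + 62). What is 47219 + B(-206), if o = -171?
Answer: 5146870/109 ≈ 47219.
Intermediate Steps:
B(R) = -1/109 (B(R) = 1/(-171 + 62) = 1/(-109) = -1/109)
47219 + B(-206) = 47219 - 1/109 = 5146870/109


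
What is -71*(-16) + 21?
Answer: 1157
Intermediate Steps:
-71*(-16) + 21 = 1136 + 21 = 1157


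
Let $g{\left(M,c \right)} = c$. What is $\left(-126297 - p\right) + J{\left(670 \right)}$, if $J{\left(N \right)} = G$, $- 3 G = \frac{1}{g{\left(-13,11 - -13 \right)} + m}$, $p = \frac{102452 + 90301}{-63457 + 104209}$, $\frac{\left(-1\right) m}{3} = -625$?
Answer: $- \frac{3258081449929}{25796016} \approx -1.263 \cdot 10^{5}$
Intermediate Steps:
$m = 1875$ ($m = \left(-3\right) \left(-625\right) = 1875$)
$p = \frac{21417}{4528}$ ($p = \frac{192753}{40752} = 192753 \cdot \frac{1}{40752} = \frac{21417}{4528} \approx 4.7299$)
$G = - \frac{1}{5697}$ ($G = - \frac{1}{3 \left(\left(11 - -13\right) + 1875\right)} = - \frac{1}{3 \left(\left(11 + 13\right) + 1875\right)} = - \frac{1}{3 \left(24 + 1875\right)} = - \frac{1}{3 \cdot 1899} = \left(- \frac{1}{3}\right) \frac{1}{1899} = - \frac{1}{5697} \approx -0.00017553$)
$J{\left(N \right)} = - \frac{1}{5697}$
$\left(-126297 - p\right) + J{\left(670 \right)} = \left(-126297 - \frac{21417}{4528}\right) - \frac{1}{5697} = - \frac{571894233}{4528} - \frac{1}{5697} = - \frac{3258081449929}{25796016}$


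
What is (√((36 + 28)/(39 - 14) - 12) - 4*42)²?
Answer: 705364/25 - 672*I*√59/5 ≈ 28215.0 - 1032.3*I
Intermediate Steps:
(√((36 + 28)/(39 - 14) - 12) - 4*42)² = (√(64/25 - 12) - 168)² = (√(-236/25) - 168)² = (2*I*√59/5 - 168)² = (-168 + 2*I*√59/5)²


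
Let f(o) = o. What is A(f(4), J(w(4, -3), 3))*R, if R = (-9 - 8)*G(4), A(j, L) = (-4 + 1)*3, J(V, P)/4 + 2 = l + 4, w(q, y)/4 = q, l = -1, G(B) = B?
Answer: 612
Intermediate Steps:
w(q, y) = 4*q
J(V, P) = 4 (J(V, P) = -8 + 4*(-1 + 4) = -8 + 4*3 = -8 + 12 = 4)
A(j, L) = -9 (A(j, L) = -3*3 = -9)
R = -68 (R = (-9 - 8)*4 = -17*4 = -68)
A(f(4), J(w(4, -3), 3))*R = -9*(-68) = 612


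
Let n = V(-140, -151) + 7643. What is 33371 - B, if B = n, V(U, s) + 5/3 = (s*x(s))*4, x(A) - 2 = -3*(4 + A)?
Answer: 879905/3 ≈ 2.9330e+5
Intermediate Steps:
x(A) = -10 - 3*A (x(A) = 2 - 3*(4 + A) = 2 + (-12 - 3*A) = -10 - 3*A)
V(U, s) = -5/3 + 4*s*(-10 - 3*s) (V(U, s) = -5/3 + (s*(-10 - 3*s))*4 = -5/3 + 4*s*(-10 - 3*s))
n = -779792/3 (n = (-5/3 - 4*(-151)*(10 + 3*(-151))) + 7643 = (-5/3 - 4*(-151)*(10 - 453)) + 7643 = (-5/3 - 4*(-151)*(-443)) + 7643 = (-5/3 - 267572) + 7643 = -802721/3 + 7643 = -779792/3 ≈ -2.5993e+5)
B = -779792/3 ≈ -2.5993e+5
33371 - B = 33371 - 1*(-779792/3) = 33371 + 779792/3 = 879905/3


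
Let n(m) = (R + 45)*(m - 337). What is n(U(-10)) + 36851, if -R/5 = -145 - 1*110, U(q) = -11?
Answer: -422509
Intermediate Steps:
R = 1275 (R = -5*(-145 - 1*110) = -5*(-145 - 110) = -5*(-255) = 1275)
n(m) = -444840 + 1320*m (n(m) = (1275 + 45)*(m - 337) = 1320*(-337 + m) = -444840 + 1320*m)
n(U(-10)) + 36851 = (-444840 + 1320*(-11)) + 36851 = (-444840 - 14520) + 36851 = -459360 + 36851 = -422509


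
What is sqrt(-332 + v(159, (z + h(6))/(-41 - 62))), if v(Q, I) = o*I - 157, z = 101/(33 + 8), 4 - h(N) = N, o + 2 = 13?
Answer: 2*I*sqrt(2180394022)/4223 ≈ 22.114*I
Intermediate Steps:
o = 11 (o = -2 + 13 = 11)
h(N) = 4 - N
z = 101/41 ≈ 2.4634
v(Q, I) = -157 + 11*I (v(Q, I) = 11*I - 157 = -157 + 11*I)
sqrt(-332 + v(159, (z + h(6))/(-41 - 62))) = sqrt(-332 + (-157 + 11*((101/41 + (4 - 1*6))/(-41 - 62)))) = sqrt(-332 + (-157 + 11*((101/41 + (4 - 6))/(-103)))) = sqrt(-332 + (-157 + 11*((101/41 - 2)*(-1/103)))) = sqrt(-332 + (-157 + 11*((19/41)*(-1/103)))) = sqrt(-332 + (-157 + 11*(-19/4223))) = sqrt(-332 + (-157 - 209/4223)) = sqrt(-332 - 663220/4223) = sqrt(-2065256/4223) = 2*I*sqrt(2180394022)/4223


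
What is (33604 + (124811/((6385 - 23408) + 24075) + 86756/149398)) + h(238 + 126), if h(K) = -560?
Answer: 17416459845857/526777348 ≈ 33062.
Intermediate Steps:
(33604 + (124811/((6385 - 23408) + 24075) + 86756/149398)) + h(238 + 126) = (33604 + (124811/((6385 - 23408) + 24075) + 86756/149398)) - 560 = (33604 + (124811/(-17023 + 24075) + 86756*(1/149398))) - 560 = (33604 + (124811/7052 + 43378/74699)) - 560 = (33604 + 9629158545/526777348) - 560 = 17711455160737/526777348 - 560 = 17416459845857/526777348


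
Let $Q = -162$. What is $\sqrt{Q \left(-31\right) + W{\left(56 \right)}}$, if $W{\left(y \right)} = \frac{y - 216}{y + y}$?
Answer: $\frac{2 \sqrt{61502}}{7} \approx 70.856$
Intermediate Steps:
$W{\left(y \right)} = \frac{-216 + y}{2 y}$
$\sqrt{Q \left(-31\right) + W{\left(56 \right)}} = \sqrt{\left(-162\right) \left(-31\right) + \frac{-216 + 56}{2 \cdot 56}} = \sqrt{5022 + \frac{1}{2} \cdot \frac{1}{56} \left(-160\right)} = \sqrt{5022 - \frac{10}{7}} = \sqrt{\frac{35144}{7}} = \frac{2 \sqrt{61502}}{7}$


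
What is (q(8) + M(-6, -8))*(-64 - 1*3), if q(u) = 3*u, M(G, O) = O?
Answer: -1072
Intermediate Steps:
(q(8) + M(-6, -8))*(-64 - 1*3) = (3*8 - 8)*(-64 - 1*3) = (24 - 8)*(-64 - 3) = 16*(-67) = -1072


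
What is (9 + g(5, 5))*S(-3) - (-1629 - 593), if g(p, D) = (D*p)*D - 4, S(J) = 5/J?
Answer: 6016/3 ≈ 2005.3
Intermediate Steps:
g(p, D) = -4 + p*D**2 (g(p, D) = p*D**2 - 4 = -4 + p*D**2)
(9 + g(5, 5))*S(-3) - (-1629 - 593) = (9 + (-4 + 5*5**2))*(5/(-3)) - (-1629 - 593) = (9 + (-4 + 5*25))*(5*(-1/3)) - 1*(-2222) = (9 + (-4 + 125))*(-5/3) + 2222 = (9 + 121)*(-5/3) + 2222 = 130*(-5/3) + 2222 = -650/3 + 2222 = 6016/3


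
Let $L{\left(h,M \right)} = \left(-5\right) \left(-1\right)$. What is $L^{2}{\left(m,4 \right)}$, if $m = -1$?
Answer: $25$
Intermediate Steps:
$L{\left(h,M \right)} = 5$
$L^{2}{\left(m,4 \right)} = 5^{2} = 25$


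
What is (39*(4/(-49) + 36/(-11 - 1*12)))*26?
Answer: -1881984/1127 ≈ -1669.9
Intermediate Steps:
(39*(4/(-49) + 36/(-11 - 1*12)))*26 = (39*(4*(-1/49) + 36/(-11 - 12)))*26 = (39*(-4/49 + 36/(-23)))*26 = (39*(-4/49 + 36*(-1/23)))*26 = (39*(-4/49 - 36/23))*26 = (39*(-1856/1127))*26 = -72384/1127*26 = -1881984/1127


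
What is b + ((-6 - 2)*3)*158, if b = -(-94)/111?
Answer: -420818/111 ≈ -3791.2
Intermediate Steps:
b = 94/111 (b = -(-94)/111 = -1*(-94/111) = 94/111 ≈ 0.84685)
b + ((-6 - 2)*3)*158 = 94/111 + ((-6 - 2)*3)*158 = 94/111 - 8*3*158 = 94/111 - 24*158 = 94/111 - 3792 = -420818/111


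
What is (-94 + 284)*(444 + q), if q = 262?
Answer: 134140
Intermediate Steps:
(-94 + 284)*(444 + q) = (-94 + 284)*(444 + 262) = 190*706 = 134140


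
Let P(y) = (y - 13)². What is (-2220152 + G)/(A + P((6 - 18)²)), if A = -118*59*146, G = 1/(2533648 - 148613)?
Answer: 1765046741773/794448003395 ≈ 2.2217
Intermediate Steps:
G = 1/2385035 ≈ 4.1928e-7
P(y) = (-13 + y)²
A = -1016452 (A = -6962*146 = -1016452)
(-2220152 + G)/(A + P((6 - 18)²)) = (-2220152 + 1/2385035)/(-1016452 + (-13 + (6 - 18)²)²) = -5295140225319/(2385035*(-1016452 + (-13 + (-12)²)²)) = -5295140225319/(2385035*(-1016452 + (-13 + 144)²)) = -5295140225319/(2385035*(-1016452 + 131²)) = -5295140225319/(2385035*(-1016452 + 17161)) = -5295140225319/2385035/(-999291) = -5295140225319/2385035*(-1/999291) = 1765046741773/794448003395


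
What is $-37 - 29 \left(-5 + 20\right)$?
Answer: $-472$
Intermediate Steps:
$-37 - 29 \left(-5 + 20\right) = -37 - 435 = -472$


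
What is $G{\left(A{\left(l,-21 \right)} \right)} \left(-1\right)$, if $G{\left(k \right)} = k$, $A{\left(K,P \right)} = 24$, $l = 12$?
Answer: $-24$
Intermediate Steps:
$G{\left(A{\left(l,-21 \right)} \right)} \left(-1\right) = 24 \left(-1\right) = -24$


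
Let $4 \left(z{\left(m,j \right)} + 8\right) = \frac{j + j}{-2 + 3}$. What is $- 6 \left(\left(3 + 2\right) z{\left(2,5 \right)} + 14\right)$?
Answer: $81$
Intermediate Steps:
$z{\left(m,j \right)} = -8 + \frac{j}{2}$ ($z{\left(m,j \right)} = -8 + \frac{\left(j + j\right) \frac{1}{-2 + 3}}{4} = -8 + \frac{2 j 1^{-1}}{4} = -8 + \frac{2 j 1}{4} = -8 + \frac{2 j}{4} = -8 + \frac{j}{2}$)
$- 6 \left(\left(3 + 2\right) z{\left(2,5 \right)} + 14\right) = - 6 \left(\left(3 + 2\right) \left(-8 + \frac{1}{2} \cdot 5\right) + 14\right) = - 6 \left(5 \left(-8 + \frac{5}{2}\right) + 14\right) = - 6 \left(5 \left(- \frac{11}{2}\right) + 14\right) = - 6 \left(- \frac{55}{2} + 14\right) = \left(-6\right) \left(- \frac{27}{2}\right) = 81$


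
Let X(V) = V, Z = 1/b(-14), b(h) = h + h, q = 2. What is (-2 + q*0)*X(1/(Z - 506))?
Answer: 56/14169 ≈ 0.0039523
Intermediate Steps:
b(h) = 2*h
Z = -1/28 (Z = 1/(2*(-14)) = 1/(-28) = -1/28 ≈ -0.035714)
(-2 + q*0)*X(1/(Z - 506)) = (-2 + 2*0)/(-1/28 - 506) = (-2 + 0)/(-14169/28) = -2*(-28/14169) = 56/14169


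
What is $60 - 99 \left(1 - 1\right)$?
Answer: $60$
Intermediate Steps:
$60 - 99 \left(1 - 1\right) = 60 - 0 = 60 + 0 = 60$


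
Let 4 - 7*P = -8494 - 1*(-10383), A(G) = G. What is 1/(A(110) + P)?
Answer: -7/1115 ≈ -0.0062780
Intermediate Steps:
P = -1885/7 (P = 4/7 - (-8494 - 1*(-10383))/7 = 4/7 - (-8494 + 10383)/7 = 4/7 - 1/7*1889 = 4/7 - 1889/7 = -1885/7 ≈ -269.29)
1/(A(110) + P) = 1/(110 - 1885/7) = 1/(-1115/7) = -7/1115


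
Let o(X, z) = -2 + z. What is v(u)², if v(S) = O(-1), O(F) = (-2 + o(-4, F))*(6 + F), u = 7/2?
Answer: 625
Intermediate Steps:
u = 7/2 (u = 7*(½) = 7/2 ≈ 3.5000)
O(F) = (-4 + F)*(6 + F) (O(F) = (-2 + (-2 + F))*(6 + F) = (-4 + F)*(6 + F))
v(S) = -25 (v(S) = -24 + (-1)² + 2*(-1) = -24 + 1 - 2 = -25)
v(u)² = (-25)² = 625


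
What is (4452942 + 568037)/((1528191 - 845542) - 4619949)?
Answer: -5020979/3937300 ≈ -1.2752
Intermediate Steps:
(4452942 + 568037)/((1528191 - 845542) - 4619949) = 5020979/(682649 - 4619949) = 5020979/(-3937300) = 5020979*(-1/3937300) = -5020979/3937300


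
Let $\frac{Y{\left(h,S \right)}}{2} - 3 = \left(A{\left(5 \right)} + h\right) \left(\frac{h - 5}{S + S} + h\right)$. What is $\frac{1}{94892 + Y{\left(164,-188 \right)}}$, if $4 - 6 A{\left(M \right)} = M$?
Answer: $\frac{1128}{167504359} \approx 6.7342 \cdot 10^{-6}$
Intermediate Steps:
$A{\left(M \right)} = \frac{2}{3} - \frac{M}{6}$
$Y{\left(h,S \right)} = 6 + 2 \left(- \frac{1}{6} + h\right) \left(h + \frac{-5 + h}{2 S}\right)$ ($Y{\left(h,S \right)} = 6 + 2 \left(\left(\frac{2}{3} - \frac{5}{6}\right) + h\right) \left(\frac{h - 5}{S + S} + h\right) = 6 + 2 \left(\left(\frac{2}{3} - \frac{5}{6}\right) + h\right) \left(\frac{-5 + h}{2 S} + h\right) = 6 + 2 \left(- \frac{1}{6} + h\right) \left(\left(-5 + h\right) \frac{1}{2 S} + h\right) = 6 + 2 \left(- \frac{1}{6} + h\right) \left(\frac{-5 + h}{2 S} + h\right) = 6 + 2 \left(- \frac{1}{6} + h\right) \left(h + \frac{-5 + h}{2 S}\right)$)
$\frac{1}{94892 + Y{\left(164,-188 \right)}} = \frac{1}{94892 + \frac{5 - 5084 + 6 \cdot 164^{2} + 2 \left(-188\right) \left(18 - 164 + 6 \cdot 164^{2}\right)}{6 \left(-188\right)}} = \frac{1}{94892 + \frac{1}{6} \left(- \frac{1}{188}\right) \left(5 - 5084 + 6 \cdot 26896 + 2 \left(-188\right) \left(18 - 164 + 6 \cdot 26896\right)\right)} = \frac{1}{94892 + \frac{1}{6} \left(- \frac{1}{188}\right) \left(5 - 5084 + 161376 + 2 \left(-188\right) \left(18 - 164 + 161376\right)\right)} = \frac{1}{94892 + \frac{1}{6} \left(- \frac{1}{188}\right) \left(5 - 5084 + 161376 + 2 \left(-188\right) 161230\right)} = \frac{1}{94892 + \frac{1}{6} \left(- \frac{1}{188}\right) \left(5 - 5084 + 161376 - 60622480\right)} = \frac{1}{94892 + \frac{1}{6} \left(- \frac{1}{188}\right) \left(-60466183\right)} = \frac{1}{94892 + \frac{60466183}{1128}} = \frac{1}{\frac{167504359}{1128}} = \frac{1128}{167504359}$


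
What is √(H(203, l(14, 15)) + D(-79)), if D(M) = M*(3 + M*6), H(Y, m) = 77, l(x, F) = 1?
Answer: √37286 ≈ 193.10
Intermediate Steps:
D(M) = M*(3 + 6*M)
√(H(203, l(14, 15)) + D(-79)) = √(77 + 3*(-79)*(1 + 2*(-79))) = √(77 + 3*(-79)*(1 - 158)) = √(77 + 3*(-79)*(-157)) = √(77 + 37209) = √37286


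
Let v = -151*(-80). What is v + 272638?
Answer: 284718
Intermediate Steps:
v = 12080
v + 272638 = 12080 + 272638 = 284718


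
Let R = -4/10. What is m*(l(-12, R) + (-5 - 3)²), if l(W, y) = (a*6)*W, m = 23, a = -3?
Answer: 6440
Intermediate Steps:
R = -⅖ (R = -4*⅒ = -⅖ ≈ -0.40000)
l(W, y) = -18*W (l(W, y) = (-3*6)*W = -18*W)
m*(l(-12, R) + (-5 - 3)²) = 23*(-18*(-12) + (-5 - 3)²) = 23*(216 + (-8)²) = 23*(216 + 64) = 23*280 = 6440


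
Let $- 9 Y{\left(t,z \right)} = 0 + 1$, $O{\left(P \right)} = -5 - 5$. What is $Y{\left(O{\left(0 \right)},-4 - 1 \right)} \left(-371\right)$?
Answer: $\frac{371}{9} \approx 41.222$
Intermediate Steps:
$O{\left(P \right)} = -10$
$Y{\left(t,z \right)} = - \frac{1}{9}$ ($Y{\left(t,z \right)} = - \frac{0 + 1}{9} = \left(- \frac{1}{9}\right) 1 = - \frac{1}{9}$)
$Y{\left(O{\left(0 \right)},-4 - 1 \right)} \left(-371\right) = \left(- \frac{1}{9}\right) \left(-371\right) = \frac{371}{9}$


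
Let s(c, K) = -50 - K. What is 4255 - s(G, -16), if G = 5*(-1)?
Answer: 4289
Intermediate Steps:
G = -5
4255 - s(G, -16) = 4255 - (-50 - 1*(-16)) = 4255 - (-50 + 16) = 4255 - 1*(-34) = 4255 + 34 = 4289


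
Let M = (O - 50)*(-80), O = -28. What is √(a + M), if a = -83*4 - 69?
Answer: √5839 ≈ 76.413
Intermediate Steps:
M = 6240 (M = (-28 - 50)*(-80) = -78*(-80) = 6240)
a = -401 (a = -332 - 69 = -401)
√(a + M) = √(-401 + 6240) = √5839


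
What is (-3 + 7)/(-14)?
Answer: -2/7 ≈ -0.28571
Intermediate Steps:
(-3 + 7)/(-14) = -1/14*4 = -2/7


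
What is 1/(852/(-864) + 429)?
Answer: 72/30817 ≈ 0.0023364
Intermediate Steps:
1/(852/(-864) + 429) = 1/(852*(-1/864) + 429) = 1/(-71/72 + 429) = 1/(30817/72) = 72/30817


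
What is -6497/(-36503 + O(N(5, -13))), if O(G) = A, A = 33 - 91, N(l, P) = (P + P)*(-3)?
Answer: 6497/36561 ≈ 0.17770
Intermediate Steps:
N(l, P) = -6*P (N(l, P) = (2*P)*(-3) = -6*P)
A = -58
O(G) = -58
-6497/(-36503 + O(N(5, -13))) = -6497/(-36503 - 58) = -6497/(-36561) = -6497*(-1/36561) = 6497/36561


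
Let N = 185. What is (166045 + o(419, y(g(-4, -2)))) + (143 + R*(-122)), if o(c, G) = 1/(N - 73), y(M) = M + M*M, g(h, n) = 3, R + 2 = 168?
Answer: 16344833/112 ≈ 1.4594e+5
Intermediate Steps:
R = 166 (R = -2 + 168 = 166)
y(M) = M + M²
o(c, G) = 1/112 (o(c, G) = 1/(185 - 73) = 1/112)
(166045 + o(419, y(g(-4, -2)))) + (143 + R*(-122)) = (166045 + 1/112) + (143 + 166*(-122)) = 18597041/112 + (143 - 20252) = 18597041/112 - 20109 = 16344833/112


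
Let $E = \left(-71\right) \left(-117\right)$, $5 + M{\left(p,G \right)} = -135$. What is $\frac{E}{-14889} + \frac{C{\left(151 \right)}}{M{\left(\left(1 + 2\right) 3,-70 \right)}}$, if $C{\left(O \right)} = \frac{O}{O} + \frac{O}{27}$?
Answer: $- \frac{810731}{1340010} \approx -0.60502$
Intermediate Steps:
$M{\left(p,G \right)} = -140$ ($M{\left(p,G \right)} = -5 - 135 = -140$)
$E = 8307$
$C{\left(O \right)} = 1 + \frac{O}{27}$ ($C{\left(O \right)} = 1 + O \frac{1}{27} = 1 + \frac{O}{27}$)
$\frac{E}{-14889} + \frac{C{\left(151 \right)}}{M{\left(\left(1 + 2\right) 3,-70 \right)}} = \frac{8307}{-14889} + \frac{1 + \frac{1}{27} \cdot 151}{-140} = 8307 \left(- \frac{1}{14889}\right) + \left(1 + \frac{151}{27}\right) \left(- \frac{1}{140}\right) = - \frac{2769}{4963} + \frac{178}{27} \left(- \frac{1}{140}\right) = - \frac{2769}{4963} - \frac{89}{1890} = - \frac{810731}{1340010}$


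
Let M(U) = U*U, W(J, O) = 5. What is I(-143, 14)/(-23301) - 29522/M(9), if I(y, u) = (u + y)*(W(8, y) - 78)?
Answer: -25505737/69903 ≈ -364.87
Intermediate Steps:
M(U) = U²
I(y, u) = -73*u - 73*y (I(y, u) = (u + y)*(5 - 78) = (u + y)*(-73) = -73*u - 73*y)
I(-143, 14)/(-23301) - 29522/M(9) = (-73*14 - 73*(-143))/(-23301) - 29522/(9²) = (-1022 + 10439)*(-1/23301) - 29522/81 = 9417*(-1/23301) - 29522*1/81 = -3139/7767 - 29522/81 = -25505737/69903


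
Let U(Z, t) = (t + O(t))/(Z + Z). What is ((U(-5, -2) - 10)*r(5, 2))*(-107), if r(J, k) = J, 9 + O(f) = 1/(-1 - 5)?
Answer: 57031/12 ≈ 4752.6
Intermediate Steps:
O(f) = -55/6 (O(f) = -9 + 1/(-1 - 5) = -9 + 1/(-6) = -9 - 1/6 = -55/6)
U(Z, t) = (-55/6 + t)/(2*Z) (U(Z, t) = (t - 55/6)/(Z + Z) = (-55/6 + t)/((2*Z)) = (-55/6 + t)*(1/(2*Z)) = (-55/6 + t)/(2*Z))
((U(-5, -2) - 10)*r(5, 2))*(-107) = (((1/12)*(-55 + 6*(-2))/(-5) - 10)*5)*(-107) = (((1/12)*(-1/5)*(-55 - 12) - 10)*5)*(-107) = (((1/12)*(-1/5)*(-67) - 10)*5)*(-107) = ((67/60 - 10)*5)*(-107) = -533/60*5*(-107) = -533/12*(-107) = 57031/12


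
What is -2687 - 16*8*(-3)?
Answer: -2303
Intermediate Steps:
-2687 - 16*8*(-3) = -2687 - 128*(-3) = -2687 + 384 = -2303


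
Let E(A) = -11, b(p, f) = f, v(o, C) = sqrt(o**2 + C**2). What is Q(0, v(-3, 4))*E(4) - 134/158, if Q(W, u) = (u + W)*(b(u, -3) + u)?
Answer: -8757/79 ≈ -110.85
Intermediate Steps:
v(o, C) = sqrt(C**2 + o**2)
Q(W, u) = (-3 + u)*(W + u) (Q(W, u) = (u + W)*(-3 + u) = (W + u)*(-3 + u) = (-3 + u)*(W + u))
Q(0, v(-3, 4))*E(4) - 134/158 = ((sqrt(4**2 + (-3)**2))**2 - 3*0 - 3*sqrt(4**2 + (-3)**2) + 0*sqrt(4**2 + (-3)**2))*(-11) - 134/158 = ((sqrt(16 + 9))**2 + 0 - 3*sqrt(16 + 9) + 0*sqrt(16 + 9))*(-11) - 134*1/158 = ((sqrt(25))**2 + 0 - 3*sqrt(25) + 0*sqrt(25))*(-11) - 67/79 = (5**2 + 0 - 3*5 + 0*5)*(-11) - 67/79 = (25 + 0 - 15 + 0)*(-11) - 67/79 = 10*(-11) - 67/79 = -110 - 67/79 = -8757/79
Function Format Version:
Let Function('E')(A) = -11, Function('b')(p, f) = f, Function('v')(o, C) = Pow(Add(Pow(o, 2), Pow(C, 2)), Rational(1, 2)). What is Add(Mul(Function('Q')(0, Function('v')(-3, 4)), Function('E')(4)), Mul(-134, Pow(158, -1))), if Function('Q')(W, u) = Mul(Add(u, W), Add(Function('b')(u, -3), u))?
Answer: Rational(-8757, 79) ≈ -110.85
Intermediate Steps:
Function('v')(o, C) = Pow(Add(Pow(C, 2), Pow(o, 2)), Rational(1, 2))
Function('Q')(W, u) = Mul(Add(-3, u), Add(W, u)) (Function('Q')(W, u) = Mul(Add(u, W), Add(-3, u)) = Mul(Add(W, u), Add(-3, u)) = Mul(Add(-3, u), Add(W, u)))
Add(Mul(Function('Q')(0, Function('v')(-3, 4)), Function('E')(4)), Mul(-134, Pow(158, -1))) = Add(Mul(Add(Pow(Pow(Add(Pow(4, 2), Pow(-3, 2)), Rational(1, 2)), 2), Mul(-3, 0), Mul(-3, Pow(Add(Pow(4, 2), Pow(-3, 2)), Rational(1, 2))), Mul(0, Pow(Add(Pow(4, 2), Pow(-3, 2)), Rational(1, 2)))), -11), Mul(-134, Pow(158, -1))) = Add(Mul(Add(Pow(Pow(Add(16, 9), Rational(1, 2)), 2), 0, Mul(-3, Pow(Add(16, 9), Rational(1, 2))), Mul(0, Pow(Add(16, 9), Rational(1, 2)))), -11), Mul(-134, Rational(1, 158))) = Add(Mul(Add(Pow(Pow(25, Rational(1, 2)), 2), 0, Mul(-3, Pow(25, Rational(1, 2))), Mul(0, Pow(25, Rational(1, 2)))), -11), Rational(-67, 79)) = Add(Mul(Add(Pow(5, 2), 0, Mul(-3, 5), Mul(0, 5)), -11), Rational(-67, 79)) = Add(Mul(Add(25, 0, -15, 0), -11), Rational(-67, 79)) = Add(Mul(10, -11), Rational(-67, 79)) = Add(-110, Rational(-67, 79)) = Rational(-8757, 79)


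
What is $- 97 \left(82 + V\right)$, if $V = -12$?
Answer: $-6790$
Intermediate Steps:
$- 97 \left(82 + V\right) = - 97 \left(82 - 12\right) = \left(-97\right) 70 = -6790$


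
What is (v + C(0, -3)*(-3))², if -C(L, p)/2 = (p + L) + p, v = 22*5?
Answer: 5476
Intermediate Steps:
v = 110
C(L, p) = -4*p - 2*L (C(L, p) = -2*((p + L) + p) = -2*((L + p) + p) = -2*(L + 2*p) = -4*p - 2*L)
(v + C(0, -3)*(-3))² = (110 + (-4*(-3) - 2*0)*(-3))² = (110 + (12 + 0)*(-3))² = (110 + 12*(-3))² = (110 - 36)² = 74² = 5476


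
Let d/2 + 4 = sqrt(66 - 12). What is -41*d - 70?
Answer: 258 - 246*sqrt(6) ≈ -344.57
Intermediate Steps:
d = -8 + 6*sqrt(6) (d = -8 + 2*sqrt(66 - 12) = -8 + 2*sqrt(54) = -8 + 2*(3*sqrt(6)) = -8 + 6*sqrt(6) ≈ 6.6969)
-41*d - 70 = -41*(-8 + 6*sqrt(6)) - 70 = (328 - 246*sqrt(6)) - 70 = 258 - 246*sqrt(6)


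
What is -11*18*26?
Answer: -5148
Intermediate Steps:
-11*18*26 = -198*26 = -5148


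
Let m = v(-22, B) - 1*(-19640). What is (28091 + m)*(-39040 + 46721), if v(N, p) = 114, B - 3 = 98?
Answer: 367497445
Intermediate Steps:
B = 101 (B = 3 + 98 = 101)
m = 19754 (m = 114 - 1*(-19640) = 114 + 19640 = 19754)
(28091 + m)*(-39040 + 46721) = (28091 + 19754)*(-39040 + 46721) = 47845*7681 = 367497445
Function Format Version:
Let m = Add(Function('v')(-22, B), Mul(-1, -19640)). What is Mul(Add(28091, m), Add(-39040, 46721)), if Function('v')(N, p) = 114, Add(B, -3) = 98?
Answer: 367497445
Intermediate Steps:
B = 101 (B = Add(3, 98) = 101)
m = 19754 (m = Add(114, Mul(-1, -19640)) = Add(114, 19640) = 19754)
Mul(Add(28091, m), Add(-39040, 46721)) = Mul(Add(28091, 19754), Add(-39040, 46721)) = Mul(47845, 7681) = 367497445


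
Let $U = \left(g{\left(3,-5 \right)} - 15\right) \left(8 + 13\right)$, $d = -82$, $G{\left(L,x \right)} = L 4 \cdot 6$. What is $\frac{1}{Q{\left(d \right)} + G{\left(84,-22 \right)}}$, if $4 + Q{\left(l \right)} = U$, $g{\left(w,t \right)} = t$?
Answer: $\frac{1}{1592} \approx 0.00062814$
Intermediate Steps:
$G{\left(L,x \right)} = 24 L$ ($G{\left(L,x \right)} = 4 L 6 = 24 L$)
$U = -420$ ($U = \left(-5 - 15\right) \left(8 + 13\right) = \left(-20\right) 21 = -420$)
$Q{\left(l \right)} = -424$ ($Q{\left(l \right)} = -4 - 420 = -424$)
$\frac{1}{Q{\left(d \right)} + G{\left(84,-22 \right)}} = \frac{1}{-424 + 24 \cdot 84} = \frac{1}{-424 + 2016} = \frac{1}{1592}$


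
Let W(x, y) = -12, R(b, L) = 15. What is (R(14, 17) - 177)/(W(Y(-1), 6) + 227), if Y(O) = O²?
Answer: -162/215 ≈ -0.75349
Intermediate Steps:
(R(14, 17) - 177)/(W(Y(-1), 6) + 227) = (15 - 177)/(-12 + 227) = -162/215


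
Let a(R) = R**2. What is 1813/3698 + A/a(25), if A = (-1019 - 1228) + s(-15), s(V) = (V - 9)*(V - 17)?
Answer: -4336217/2311250 ≈ -1.8761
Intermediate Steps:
s(V) = (-17 + V)*(-9 + V) (s(V) = (-9 + V)*(-17 + V) = (-17 + V)*(-9 + V))
A = -1479 (A = (-1019 - 1228) + (153 + (-15)**2 - 26*(-15)) = -2247 + (153 + 225 + 390) = -2247 + 768 = -1479)
1813/3698 + A/a(25) = 1813/3698 - 1479/(25**2) = 1813*(1/3698) - 1479/625 = 1813/3698 - 1479*1/625 = 1813/3698 - 1479/625 = -4336217/2311250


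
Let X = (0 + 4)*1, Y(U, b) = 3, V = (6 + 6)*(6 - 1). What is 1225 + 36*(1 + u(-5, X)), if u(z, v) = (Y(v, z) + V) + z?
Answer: 3349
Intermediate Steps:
V = 60 (V = 12*5 = 60)
X = 4 (X = 4*1 = 4)
u(z, v) = 63 + z (u(z, v) = (3 + 60) + z = 63 + z)
1225 + 36*(1 + u(-5, X)) = 1225 + 36*(1 + (63 - 5)) = 1225 + 36*(1 + 58) = 1225 + 36*59 = 1225 + 2124 = 3349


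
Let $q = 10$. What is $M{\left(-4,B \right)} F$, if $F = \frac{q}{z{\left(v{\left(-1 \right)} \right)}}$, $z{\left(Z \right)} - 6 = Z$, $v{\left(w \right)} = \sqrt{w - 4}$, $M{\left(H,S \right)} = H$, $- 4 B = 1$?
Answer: $- \frac{240}{41} + \frac{40 i \sqrt{5}}{41} \approx -5.8537 + 2.1815 i$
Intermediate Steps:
$B = - \frac{1}{4}$ ($B = \left(- \frac{1}{4}\right) 1 = - \frac{1}{4} \approx -0.25$)
$v{\left(w \right)} = \sqrt{-4 + w}$
$z{\left(Z \right)} = 6 + Z$
$F = \frac{10}{6 + i \sqrt{5}}$ ($F = \frac{10}{6 + \sqrt{-4 - 1}} = \frac{10}{6 + \sqrt{-5}} = \frac{10}{6 + i \sqrt{5}} \approx 1.4634 - 0.54538 i$)
$M{\left(-4,B \right)} F = - 4 \left(\frac{60}{41} - \frac{10 i \sqrt{5}}{41}\right) = - \frac{240}{41} + \frac{40 i \sqrt{5}}{41}$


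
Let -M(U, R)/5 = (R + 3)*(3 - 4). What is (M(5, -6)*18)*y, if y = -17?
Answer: 4590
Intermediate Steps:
M(U, R) = 15 + 5*R (M(U, R) = -5*(R + 3)*(3 - 4) = -5*(3 + R)*(-1) = -5*(-3 - R) = 15 + 5*R)
(M(5, -6)*18)*y = ((15 + 5*(-6))*18)*(-17) = ((15 - 30)*18)*(-17) = -15*18*(-17) = -270*(-17) = 4590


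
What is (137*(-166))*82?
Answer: -1864844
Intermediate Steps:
(137*(-166))*82 = -22742*82 = -1864844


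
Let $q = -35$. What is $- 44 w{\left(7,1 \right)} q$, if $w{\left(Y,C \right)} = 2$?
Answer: $3080$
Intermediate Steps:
$- 44 w{\left(7,1 \right)} q = \left(-44\right) 2 \left(-35\right) = \left(-88\right) \left(-35\right) = 3080$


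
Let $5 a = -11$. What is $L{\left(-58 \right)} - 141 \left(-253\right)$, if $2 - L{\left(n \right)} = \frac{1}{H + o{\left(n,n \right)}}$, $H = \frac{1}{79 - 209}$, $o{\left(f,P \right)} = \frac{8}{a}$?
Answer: $\frac{185903855}{5211} \approx 35675.0$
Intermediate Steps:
$a = - \frac{11}{5}$ ($a = \frac{1}{5} \left(-11\right) = - \frac{11}{5} \approx -2.2$)
$o{\left(f,P \right)} = - \frac{40}{11}$ ($o{\left(f,P \right)} = \frac{8}{- \frac{11}{5}} = 8 \left(- \frac{5}{11}\right) = - \frac{40}{11}$)
$H = - \frac{1}{130}$ ($H = \frac{1}{-130} = - \frac{1}{130} \approx -0.0076923$)
$L{\left(n \right)} = \frac{11852}{5211}$ ($L{\left(n \right)} = 2 - \frac{1}{- \frac{1}{130} - \frac{40}{11}} = 2 - \frac{1}{- \frac{5211}{1430}} = 2 - - \frac{1430}{5211} = 2 + \frac{1430}{5211} = \frac{11852}{5211}$)
$L{\left(-58 \right)} - 141 \left(-253\right) = \frac{11852}{5211} - 141 \left(-253\right) = \frac{11852}{5211} - -35673 = \frac{11852}{5211} + 35673 = \frac{185903855}{5211}$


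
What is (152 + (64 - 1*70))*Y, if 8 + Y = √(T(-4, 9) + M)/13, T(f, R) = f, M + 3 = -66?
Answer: -1168 + 146*I*√73/13 ≈ -1168.0 + 95.956*I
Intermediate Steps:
M = -69 (M = -3 - 66 = -69)
Y = -8 + I*√73/13 (Y = -8 + √(-4 - 69)/13 = -8 + √(-73)*(1/13) = -8 + (I*√73)*(1/13) = -8 + I*√73/13 ≈ -8.0 + 0.65723*I)
(152 + (64 - 1*70))*Y = (152 + (64 - 1*70))*(-8 + I*√73/13) = (152 + (64 - 70))*(-8 + I*√73/13) = (152 - 6)*(-8 + I*√73/13) = 146*(-8 + I*√73/13) = -1168 + 146*I*√73/13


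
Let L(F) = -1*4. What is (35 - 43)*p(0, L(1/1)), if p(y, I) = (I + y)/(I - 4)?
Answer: -4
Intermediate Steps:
L(F) = -4
p(y, I) = (I + y)/(-4 + I)
(35 - 43)*p(0, L(1/1)) = (35 - 43)*((-4 + 0)/(-4 - 4)) = -8*(-4)/(-8) = -(-1)*(-4) = -8*1/2 = -4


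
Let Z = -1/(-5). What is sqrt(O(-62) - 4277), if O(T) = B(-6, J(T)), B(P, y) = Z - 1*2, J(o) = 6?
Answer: I*sqrt(106970)/5 ≈ 65.413*I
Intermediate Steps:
Z = 1/5 (Z = -1*(-1/5) = 1/5 ≈ 0.20000)
B(P, y) = -9/5 (B(P, y) = 1/5 - 1*2 = 1/5 - 2 = -9/5)
O(T) = -9/5
sqrt(O(-62) - 4277) = sqrt(-9/5 - 4277) = sqrt(-21394/5) = I*sqrt(106970)/5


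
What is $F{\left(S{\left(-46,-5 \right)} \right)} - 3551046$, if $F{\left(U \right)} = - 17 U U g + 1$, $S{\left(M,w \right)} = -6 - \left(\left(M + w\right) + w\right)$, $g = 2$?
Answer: $-3636045$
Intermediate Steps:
$S{\left(M,w \right)} = -6 - M - 2 w$ ($S{\left(M,w \right)} = -6 - \left(M + 2 w\right) = -6 - M - 2 w$)
$F{\left(U \right)} = 1 - 34 U^{2}$ ($F{\left(U \right)} = - 17 U U 2 + 1 = - 17 U^{2} \cdot 2 + 1 = - 17 \cdot 2 U^{2} + 1 = - 34 U^{2} + 1 = 1 - 34 U^{2}$)
$F{\left(S{\left(-46,-5 \right)} \right)} - 3551046 = \left(1 - 34 \left(-6 - -46 - -10\right)^{2}\right) - 3551046 = \left(1 - 34 \left(-6 + 46 + 10\right)^{2}\right) - 3551046 = \left(1 - 34 \cdot 50^{2}\right) - 3551046 = \left(1 - 85000\right) - 3551046 = -84999 - 3551046 = -3636045$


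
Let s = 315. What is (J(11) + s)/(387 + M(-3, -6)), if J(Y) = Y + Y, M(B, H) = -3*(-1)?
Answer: 337/390 ≈ 0.86410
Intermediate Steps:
M(B, H) = 3
J(Y) = 2*Y
(J(11) + s)/(387 + M(-3, -6)) = (2*11 + 315)/(387 + 3) = (22 + 315)/390 = 337*(1/390) = 337/390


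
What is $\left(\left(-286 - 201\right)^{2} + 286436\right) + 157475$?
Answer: $681080$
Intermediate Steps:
$\left(\left(-286 - 201\right)^{2} + 286436\right) + 157475 = \left(\left(-487\right)^{2} + 286436\right) + 157475 = \left(237169 + 286436\right) + 157475 = 523605 + 157475 = 681080$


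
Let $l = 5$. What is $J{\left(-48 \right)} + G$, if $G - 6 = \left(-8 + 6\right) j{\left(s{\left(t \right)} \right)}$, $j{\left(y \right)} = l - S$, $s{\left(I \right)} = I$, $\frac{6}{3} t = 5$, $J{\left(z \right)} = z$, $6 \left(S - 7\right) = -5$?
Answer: $- \frac{119}{3} \approx -39.667$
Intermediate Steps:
$S = \frac{37}{6}$ ($S = 7 + \frac{1}{6} \left(-5\right) = 7 - \frac{5}{6} = \frac{37}{6} \approx 6.1667$)
$t = \frac{5}{2}$ ($t = \frac{1}{2} \cdot 5 = \frac{5}{2} \approx 2.5$)
$j{\left(y \right)} = - \frac{7}{6}$ ($j{\left(y \right)} = 5 - \frac{37}{6} = - \frac{7}{6}$)
$G = \frac{25}{3}$ ($G = 6 + \left(-8 + 6\right) \left(- \frac{7}{6}\right) = 6 - - \frac{7}{3} = 6 + \frac{7}{3} = \frac{25}{3} \approx 8.3333$)
$J{\left(-48 \right)} + G = -48 + \frac{25}{3} = - \frac{119}{3}$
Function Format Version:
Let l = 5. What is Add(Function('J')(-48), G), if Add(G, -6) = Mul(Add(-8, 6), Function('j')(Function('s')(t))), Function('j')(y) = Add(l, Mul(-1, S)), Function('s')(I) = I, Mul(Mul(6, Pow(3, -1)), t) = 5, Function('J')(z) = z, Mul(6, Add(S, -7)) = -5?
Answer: Rational(-119, 3) ≈ -39.667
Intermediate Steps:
S = Rational(37, 6) (S = Add(7, Mul(Rational(1, 6), -5)) = Add(7, Rational(-5, 6)) = Rational(37, 6) ≈ 6.1667)
t = Rational(5, 2) (t = Mul(Rational(1, 2), 5) = Rational(5, 2) ≈ 2.5000)
Function('j')(y) = Rational(-7, 6) (Function('j')(y) = Add(5, Mul(-1, Rational(37, 6))) = Add(5, Rational(-37, 6)) = Rational(-7, 6))
G = Rational(25, 3) (G = Add(6, Mul(Add(-8, 6), Rational(-7, 6))) = Add(6, Mul(-2, Rational(-7, 6))) = Add(6, Rational(7, 3)) = Rational(25, 3) ≈ 8.3333)
Add(Function('J')(-48), G) = Add(-48, Rational(25, 3)) = Rational(-119, 3)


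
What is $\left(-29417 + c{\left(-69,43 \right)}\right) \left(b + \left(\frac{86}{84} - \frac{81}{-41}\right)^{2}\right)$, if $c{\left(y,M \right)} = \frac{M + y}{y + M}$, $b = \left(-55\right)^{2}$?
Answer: $- \frac{66161447384050}{741321} \approx -8.9248 \cdot 10^{7}$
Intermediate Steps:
$b = 3025$
$c{\left(y,M \right)} = 1$ ($c{\left(y,M \right)} = \frac{M + y}{M + y} = 1$)
$\left(-29417 + c{\left(-69,43 \right)}\right) \left(b + \left(\frac{86}{84} - \frac{81}{-41}\right)^{2}\right) = \left(-29417 + 1\right) \left(3025 + \left(\frac{86}{84} - \frac{81}{-41}\right)^{2}\right) = - 29416 \left(3025 + \left(86 \cdot \frac{1}{84} - - \frac{81}{41}\right)^{2}\right) = - 29416 \left(3025 + \left(\frac{43}{42} + \frac{81}{41}\right)^{2}\right) = - 29416 \left(3025 + \left(\frac{5165}{1722}\right)^{2}\right) = - 29416 \left(3025 + \frac{26677225}{2965284}\right) = \left(-29416\right) \frac{8996661325}{2965284} = - \frac{66161447384050}{741321}$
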